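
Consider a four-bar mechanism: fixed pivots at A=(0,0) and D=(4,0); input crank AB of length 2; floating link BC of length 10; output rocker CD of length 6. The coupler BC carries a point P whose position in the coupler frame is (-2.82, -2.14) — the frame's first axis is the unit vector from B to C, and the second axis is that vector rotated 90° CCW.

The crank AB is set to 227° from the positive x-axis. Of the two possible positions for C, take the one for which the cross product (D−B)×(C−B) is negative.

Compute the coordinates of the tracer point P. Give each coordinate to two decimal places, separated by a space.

A=(0,0), D=(4.00,0)
B = A + 2.00·(cos227°, sin227°) = (-1.3640, -1.4627)
|BD| = 5.5599
circle(B,10.00) ∩ circle(D,6.00): a=8.5355, h=5.2102
  candidates: C₊=(5.5001,5.8095) cross=28.968; C₋=(8.2415,-4.2438) cross=-28.968
  mode - wants cross < 0 → take C=(8.2415,-4.2438) (cross=-28.968)
ex = (C−B)/|BC| = (0.9606,-0.2781); ey = (0.2781,0.9606)
P = B + -2.82·ex + -2.14·ey = (-4.6679,-2.7340)

-4.67 -2.73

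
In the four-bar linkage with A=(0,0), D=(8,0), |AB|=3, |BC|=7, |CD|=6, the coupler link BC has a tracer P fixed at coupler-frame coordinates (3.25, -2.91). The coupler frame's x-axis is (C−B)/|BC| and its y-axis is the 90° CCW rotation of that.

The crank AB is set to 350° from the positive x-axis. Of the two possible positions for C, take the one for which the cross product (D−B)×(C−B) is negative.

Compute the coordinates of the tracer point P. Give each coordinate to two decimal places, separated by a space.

A=(0,0), D=(8.00,0)
B = A + 3.00·(cos350°, sin350°) = (2.9544, -0.5209)
|BD| = 5.0724
circle(B,7.00) ∩ circle(D,6.00): a=3.8176, h=5.8673
  candidates: C₊=(6.1493,5.7074) cross=29.761; C₋=(7.3545,-5.9652) cross=-29.761
  mode - wants cross < 0 → take C=(7.3545,-5.9652) (cross=-29.761)
ex = (C−B)/|BC| = (0.6286,-0.7777); ey = (0.7777,0.6286)
P = B + 3.25·ex + -2.91·ey = (2.7341,-4.8778)

2.73 -4.88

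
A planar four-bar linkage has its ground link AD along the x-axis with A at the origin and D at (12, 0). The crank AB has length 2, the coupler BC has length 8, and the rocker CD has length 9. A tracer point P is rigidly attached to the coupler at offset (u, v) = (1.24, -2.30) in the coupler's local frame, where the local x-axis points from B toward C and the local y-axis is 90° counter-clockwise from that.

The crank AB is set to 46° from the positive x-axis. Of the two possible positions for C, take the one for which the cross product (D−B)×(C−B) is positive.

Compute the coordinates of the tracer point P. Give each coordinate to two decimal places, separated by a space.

A=(0,0), D=(12.00,0)
B = A + 2.00·(cos46°, sin46°) = (1.3893, 1.4387)
|BD| = 10.7078
circle(B,8.00) ∩ circle(D,9.00): a=4.5601, h=6.5731
  candidates: C₊=(6.7912,7.3395) cross=70.383; C₋=(5.0249,-5.6875) cross=-70.383
  mode + wants cross > 0 → take C=(6.7912,7.3395) (cross=70.383)
ex = (C−B)/|BC| = (0.6752,0.7376); ey = (-0.7376,0.6752)
P = B + 1.24·ex + -2.30·ey = (3.9231,0.8003)

3.92 0.80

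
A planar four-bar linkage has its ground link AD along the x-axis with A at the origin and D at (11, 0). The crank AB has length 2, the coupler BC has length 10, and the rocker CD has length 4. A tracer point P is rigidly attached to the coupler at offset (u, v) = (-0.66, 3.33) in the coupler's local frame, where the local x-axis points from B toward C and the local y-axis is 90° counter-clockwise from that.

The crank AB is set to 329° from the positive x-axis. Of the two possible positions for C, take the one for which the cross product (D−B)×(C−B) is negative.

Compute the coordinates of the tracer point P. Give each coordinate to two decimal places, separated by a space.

2.07 2.35

A=(0,0), D=(11.00,0)
B = A + 2.00·(cos329°, sin329°) = (1.7143, -1.0301)
|BD| = 9.3426
circle(B,10.00) ∩ circle(D,4.00): a=9.1668, h=3.9961
  candidates: C₊=(10.3847,3.9524) cross=37.334; C₋=(11.2659,-3.9912) cross=-37.334
  mode - wants cross < 0 → take C=(11.2659,-3.9912) (cross=-37.334)
ex = (C−B)/|BC| = (0.9552,-0.2961); ey = (0.2961,0.9552)
P = B + -0.66·ex + 3.33·ey = (2.0700,2.3460)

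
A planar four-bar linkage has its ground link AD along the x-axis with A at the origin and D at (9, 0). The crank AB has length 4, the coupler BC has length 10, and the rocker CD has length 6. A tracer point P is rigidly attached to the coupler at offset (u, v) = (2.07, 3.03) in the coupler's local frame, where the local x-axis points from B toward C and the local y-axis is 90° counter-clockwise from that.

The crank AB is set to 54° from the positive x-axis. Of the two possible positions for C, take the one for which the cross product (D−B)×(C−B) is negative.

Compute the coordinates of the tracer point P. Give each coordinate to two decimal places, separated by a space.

5.99 2.79

A=(0,0), D=(9.00,0)
B = A + 4.00·(cos54°, sin54°) = (2.3511, 3.2361)
|BD| = 7.3946
circle(B,10.00) ∩ circle(D,6.00): a=8.0248, h=5.9668
  candidates: C₊=(12.1779,5.0893) cross=44.122; C₋=(6.9554,-5.6409) cross=-44.122
  mode - wants cross < 0 → take C=(6.9554,-5.6409) (cross=-44.122)
ex = (C−B)/|BC| = (0.4604,-0.8877); ey = (0.8877,0.4604)
P = B + 2.07·ex + 3.03·ey = (5.9939,2.7936)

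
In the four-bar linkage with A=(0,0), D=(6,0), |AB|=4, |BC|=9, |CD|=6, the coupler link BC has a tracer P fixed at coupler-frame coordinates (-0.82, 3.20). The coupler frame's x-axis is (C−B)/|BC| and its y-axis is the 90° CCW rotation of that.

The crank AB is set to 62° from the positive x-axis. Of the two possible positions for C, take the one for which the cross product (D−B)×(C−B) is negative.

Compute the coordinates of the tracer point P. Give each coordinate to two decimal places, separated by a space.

4.91 4.85

A=(0,0), D=(6.00,0)
B = A + 4.00·(cos62°, sin62°) = (1.8779, 3.5318)
|BD| = 5.4282
circle(B,9.00) ∩ circle(D,6.00): a=6.8591, h=5.8269
  candidates: C₊=(10.8778,3.4939) cross=31.629; C₋=(3.2954,-5.3559) cross=-31.629
  mode - wants cross < 0 → take C=(3.2954,-5.3559) (cross=-31.629)
ex = (C−B)/|BC| = (0.1575,-0.9875); ey = (0.9875,0.1575)
P = B + -0.82·ex + 3.20·ey = (4.9088,4.8456)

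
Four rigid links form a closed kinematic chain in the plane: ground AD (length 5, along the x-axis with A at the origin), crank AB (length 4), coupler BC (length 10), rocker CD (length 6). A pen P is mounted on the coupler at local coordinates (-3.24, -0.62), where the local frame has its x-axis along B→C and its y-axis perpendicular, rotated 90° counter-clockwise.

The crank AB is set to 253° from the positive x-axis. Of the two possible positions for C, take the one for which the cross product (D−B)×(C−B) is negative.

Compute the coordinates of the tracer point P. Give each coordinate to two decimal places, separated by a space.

-4.45 -4.18

A=(0,0), D=(5.00,0)
B = A + 4.00·(cos253°, sin253°) = (-1.1695, -3.8252)
|BD| = 7.2591
circle(B,10.00) ∩ circle(D,6.00): a=8.0378, h=5.9493
  candidates: C₊=(2.5268,5.4666) cross=43.186; C₋=(8.7968,-4.6459) cross=-43.186
  mode - wants cross < 0 → take C=(8.7968,-4.6459) (cross=-43.186)
ex = (C−B)/|BC| = (0.9966,-0.0821); ey = (0.0821,0.9966)
P = B + -3.24·ex + -0.62·ey = (-4.4494,-4.1772)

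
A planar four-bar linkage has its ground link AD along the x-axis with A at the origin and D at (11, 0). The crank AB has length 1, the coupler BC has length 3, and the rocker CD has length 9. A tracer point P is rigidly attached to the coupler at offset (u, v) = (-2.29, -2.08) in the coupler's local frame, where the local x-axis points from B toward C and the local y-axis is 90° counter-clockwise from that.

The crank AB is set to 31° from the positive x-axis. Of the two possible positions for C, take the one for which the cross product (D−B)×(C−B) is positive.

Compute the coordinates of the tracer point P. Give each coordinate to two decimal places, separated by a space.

1.32 -2.54

A=(0,0), D=(11.00,0)
B = A + 1.00·(cos31°, sin31°) = (0.8572, 0.5150)
|BD| = 10.1559
circle(B,3.00) ∩ circle(D,9.00): a=1.5332, h=2.5786
  candidates: C₊=(2.5192,3.0126) cross=26.188; C₋=(2.2576,-2.1380) cross=-26.188
  mode + wants cross > 0 → take C=(2.5192,3.0126) (cross=26.188)
ex = (C−B)/|BC| = (0.5540,0.8325); ey = (-0.8325,0.5540)
P = B + -2.29·ex + -2.08·ey = (1.3201,-2.5437)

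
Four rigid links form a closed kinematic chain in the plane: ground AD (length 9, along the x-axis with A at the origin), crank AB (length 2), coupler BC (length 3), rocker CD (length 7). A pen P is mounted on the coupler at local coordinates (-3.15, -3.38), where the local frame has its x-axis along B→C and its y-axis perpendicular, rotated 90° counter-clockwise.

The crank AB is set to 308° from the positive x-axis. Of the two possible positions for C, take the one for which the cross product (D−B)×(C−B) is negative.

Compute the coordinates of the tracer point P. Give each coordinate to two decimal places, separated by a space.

-3.38 -1.35

A=(0,0), D=(9.00,0)
B = A + 2.00·(cos308°, sin308°) = (1.2313, -1.5760)
|BD| = 7.9269
circle(B,3.00) ∩ circle(D,7.00): a=1.4404, h=2.6316
  candidates: C₊=(2.1198,1.2894) cross=20.860; C₋=(3.1662,-3.8687) cross=-20.860
  mode - wants cross < 0 → take C=(3.1662,-3.8687) (cross=-20.860)
ex = (C−B)/|BC| = (0.6450,-0.7642); ey = (0.7642,0.6450)
P = B + -3.15·ex + -3.38·ey = (-3.3834,-1.3487)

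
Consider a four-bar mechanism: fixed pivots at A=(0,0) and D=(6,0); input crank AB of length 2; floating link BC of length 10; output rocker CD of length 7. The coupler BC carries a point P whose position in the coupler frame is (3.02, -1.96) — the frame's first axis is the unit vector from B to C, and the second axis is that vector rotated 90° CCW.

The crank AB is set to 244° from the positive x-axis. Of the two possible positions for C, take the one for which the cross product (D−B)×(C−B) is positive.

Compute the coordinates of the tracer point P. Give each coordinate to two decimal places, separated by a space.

A=(0,0), D=(6.00,0)
B = A + 2.00·(cos244°, sin244°) = (-0.8767, -1.7976)
|BD| = 7.1078
circle(B,10.00) ∩ circle(D,7.00): a=7.1415, h=6.9999
  candidates: C₊=(4.2623,6.7809) cross=49.754; C₋=(7.8029,-6.7638) cross=-49.754
  mode + wants cross > 0 → take C=(4.2623,6.7809) (cross=49.754)
ex = (C−B)/|BC| = (0.5139,0.8578); ey = (-0.8578,0.5139)
P = B + 3.02·ex + -1.96·ey = (2.3566,-0.2141)

2.36 -0.21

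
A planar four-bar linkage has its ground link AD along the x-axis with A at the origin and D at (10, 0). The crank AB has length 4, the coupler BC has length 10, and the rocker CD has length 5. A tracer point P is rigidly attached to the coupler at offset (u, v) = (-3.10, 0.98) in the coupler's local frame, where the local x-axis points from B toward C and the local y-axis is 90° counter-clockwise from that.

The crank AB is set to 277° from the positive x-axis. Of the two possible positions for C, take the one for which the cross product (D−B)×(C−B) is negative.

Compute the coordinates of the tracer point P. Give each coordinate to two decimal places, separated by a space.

A=(0,0), D=(10.00,0)
B = A + 4.00·(cos277°, sin277°) = (0.4875, -3.9702)
|BD| = 10.3078
circle(B,10.00) ∩ circle(D,5.00): a=8.7919, h=4.7647
  candidates: C₊=(6.7659,3.8132) cross=49.113; C₋=(10.4363,-4.9809) cross=-49.113
  mode - wants cross < 0 → take C=(10.4363,-4.9809) (cross=-49.113)
ex = (C−B)/|BC| = (0.9949,-0.1011); ey = (0.1011,0.9949)
P = B + -3.10·ex + 0.98·ey = (-2.4976,-2.6819)

-2.50 -2.68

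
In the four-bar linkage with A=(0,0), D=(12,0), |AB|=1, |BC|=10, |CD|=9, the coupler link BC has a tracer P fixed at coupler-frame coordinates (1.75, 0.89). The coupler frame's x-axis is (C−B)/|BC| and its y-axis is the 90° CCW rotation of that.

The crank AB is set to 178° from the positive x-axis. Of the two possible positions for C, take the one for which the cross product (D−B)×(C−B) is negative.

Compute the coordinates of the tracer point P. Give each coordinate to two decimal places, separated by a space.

A=(0,0), D=(12.00,0)
B = A + 1.00·(cos178°, sin178°) = (-0.9994, 0.0349)
|BD| = 12.9994
circle(B,10.00) ∩ circle(D,9.00): a=7.2305, h=6.9079
  candidates: C₊=(6.2496,6.9234) cross=89.799; C₋=(6.2126,-6.8924) cross=-89.799
  mode - wants cross < 0 → take C=(6.2126,-6.8924) (cross=-89.799)
ex = (C−B)/|BC| = (0.7212,-0.6927); ey = (0.6927,0.7212)
P = B + 1.75·ex + 0.89·ey = (0.8792,-0.5355)

0.88 -0.54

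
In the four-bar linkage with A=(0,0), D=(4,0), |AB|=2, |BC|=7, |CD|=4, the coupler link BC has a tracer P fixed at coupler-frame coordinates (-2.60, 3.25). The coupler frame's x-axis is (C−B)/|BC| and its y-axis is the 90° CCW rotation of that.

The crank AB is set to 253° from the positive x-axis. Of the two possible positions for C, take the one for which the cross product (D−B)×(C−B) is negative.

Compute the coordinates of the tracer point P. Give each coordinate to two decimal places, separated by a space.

-2.50 1.78

A=(0,0), D=(4.00,0)
B = A + 2.00·(cos253°, sin253°) = (-0.5847, -1.9126)
|BD| = 4.9677
circle(B,7.00) ∩ circle(D,4.00): a=5.8053, h=3.9113
  candidates: C₊=(3.2672,3.9323) cross=19.430; C₋=(6.2789,-3.2873) cross=-19.430
  mode - wants cross < 0 → take C=(6.2789,-3.2873) (cross=-19.430)
ex = (C−B)/|BC| = (0.9805,-0.1964); ey = (0.1964,0.9805)
P = B + -2.60·ex + 3.25·ey = (-2.4959,1.7847)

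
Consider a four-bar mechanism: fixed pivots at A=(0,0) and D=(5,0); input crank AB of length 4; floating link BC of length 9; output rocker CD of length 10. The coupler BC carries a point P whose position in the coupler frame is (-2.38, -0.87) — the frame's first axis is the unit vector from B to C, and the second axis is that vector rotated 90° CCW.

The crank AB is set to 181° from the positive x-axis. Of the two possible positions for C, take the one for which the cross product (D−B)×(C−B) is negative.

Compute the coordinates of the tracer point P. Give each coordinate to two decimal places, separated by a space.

A=(0,0), D=(5.00,0)
B = A + 4.00·(cos181°, sin181°) = (-3.9994, -0.0698)
|BD| = 8.9997
circle(B,9.00) ∩ circle(D,10.00): a=3.4442, h=8.3149
  candidates: C₊=(-0.6198,8.2715) cross=74.831; C₋=(-0.4908,-8.3577) cross=-74.831
  mode - wants cross < 0 → take C=(-0.4908,-8.3577) (cross=-74.831)
ex = (C−B)/|BC| = (0.3898,-0.9209); ey = (0.9209,0.3898)
P = B + -2.38·ex + -0.87·ey = (-5.7284,1.7827)

-5.73 1.78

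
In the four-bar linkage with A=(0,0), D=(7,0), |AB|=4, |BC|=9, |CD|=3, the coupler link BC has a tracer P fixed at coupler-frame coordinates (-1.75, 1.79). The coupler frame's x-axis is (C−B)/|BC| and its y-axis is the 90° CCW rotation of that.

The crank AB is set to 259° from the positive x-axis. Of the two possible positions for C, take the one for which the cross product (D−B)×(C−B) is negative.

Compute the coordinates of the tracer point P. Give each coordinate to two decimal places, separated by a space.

-2.73 -2.38

A=(0,0), D=(7.00,0)
B = A + 4.00·(cos259°, sin259°) = (-0.7632, -3.9265)
|BD| = 8.6997
circle(B,9.00) ∩ circle(D,3.00): a=8.4879, h=2.9925
  candidates: C₊=(5.4604,2.5748) cross=26.034; C₋=(8.1616,-2.7660) cross=-26.034
  mode - wants cross < 0 → take C=(8.1616,-2.7660) (cross=-26.034)
ex = (C−B)/|BC| = (0.9917,0.1289); ey = (-0.1289,0.9917)
P = B + -1.75·ex + 1.79·ey = (-2.7294,-2.3771)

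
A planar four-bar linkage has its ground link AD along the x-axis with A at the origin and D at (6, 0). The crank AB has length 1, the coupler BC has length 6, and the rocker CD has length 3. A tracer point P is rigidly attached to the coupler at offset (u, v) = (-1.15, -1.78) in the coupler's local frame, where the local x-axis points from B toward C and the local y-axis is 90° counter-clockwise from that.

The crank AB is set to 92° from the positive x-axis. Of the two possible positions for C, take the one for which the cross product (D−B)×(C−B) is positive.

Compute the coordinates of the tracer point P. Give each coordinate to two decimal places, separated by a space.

-0.53 -1.06

A=(0,0), D=(6.00,0)
B = A + 1.00·(cos92°, sin92°) = (-0.0349, 0.9994)
|BD| = 6.1171
circle(B,6.00) ∩ circle(D,3.00): a=5.2655, h=2.8766
  candidates: C₊=(5.6298,2.9771) cross=17.596; C₋=(4.6899,-2.6988) cross=-17.596
  mode + wants cross > 0 → take C=(5.6298,2.9771) (cross=17.596)
ex = (C−B)/|BC| = (0.9441,0.3296); ey = (-0.3296,0.9441)
P = B + -1.15·ex + -1.78·ey = (-0.5339,-1.0602)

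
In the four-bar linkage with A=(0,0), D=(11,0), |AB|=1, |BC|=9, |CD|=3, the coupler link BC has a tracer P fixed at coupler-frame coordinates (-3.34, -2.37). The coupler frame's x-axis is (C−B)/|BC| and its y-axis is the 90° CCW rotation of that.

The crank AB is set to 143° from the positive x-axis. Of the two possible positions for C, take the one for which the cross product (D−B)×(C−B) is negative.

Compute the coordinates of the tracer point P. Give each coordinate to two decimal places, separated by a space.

-4.46 -1.24

A=(0,0), D=(11.00,0)
B = A + 1.00·(cos143°, sin143°) = (-0.7986, 0.6018)
|BD| = 11.8140
circle(B,9.00) ∩ circle(D,3.00): a=8.9542, h=0.9066
  candidates: C₊=(8.1901,1.0511) cross=10.710; C₋=(8.0978,-0.7597) cross=-10.710
  mode - wants cross < 0 → take C=(8.0978,-0.7597) (cross=-10.710)
ex = (C−B)/|BC| = (0.9885,-0.1513); ey = (0.1513,0.9885)
P = B + -3.34·ex + -2.37·ey = (-4.4587,-1.2356)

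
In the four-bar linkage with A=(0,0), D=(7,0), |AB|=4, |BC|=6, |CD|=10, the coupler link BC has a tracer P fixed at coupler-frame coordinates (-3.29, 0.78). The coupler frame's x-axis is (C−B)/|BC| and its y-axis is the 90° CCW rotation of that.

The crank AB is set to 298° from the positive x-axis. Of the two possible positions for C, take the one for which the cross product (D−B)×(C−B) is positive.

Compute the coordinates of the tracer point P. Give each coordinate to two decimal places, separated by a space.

A=(0,0), D=(7.00,0)
B = A + 4.00·(cos298°, sin298°) = (1.8779, -3.5318)
|BD| = 6.2217
circle(B,6.00) ∩ circle(D,10.00): a=-2.0324, h=5.6453
  candidates: C₊=(-2.9999,-0.0379) cross=35.123; C₋=(3.4092,-9.3331) cross=-35.123
  mode + wants cross > 0 → take C=(-2.9999,-0.0379) (cross=35.123)
ex = (C−B)/|BC| = (-0.8130,0.5823); ey = (-0.5823,-0.8130)
P = B + -3.29·ex + 0.78·ey = (4.0984,-6.0817)

4.10 -6.08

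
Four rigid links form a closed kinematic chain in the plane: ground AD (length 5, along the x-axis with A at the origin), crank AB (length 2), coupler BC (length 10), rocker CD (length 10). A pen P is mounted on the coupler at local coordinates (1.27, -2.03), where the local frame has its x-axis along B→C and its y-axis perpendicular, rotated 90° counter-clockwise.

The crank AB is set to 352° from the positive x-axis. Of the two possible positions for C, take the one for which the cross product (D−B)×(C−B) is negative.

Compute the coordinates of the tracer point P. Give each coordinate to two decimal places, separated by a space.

0.32 -2.00

A=(0,0), D=(5.00,0)
B = A + 2.00·(cos352°, sin352°) = (1.9805, -0.2783)
|BD| = 3.0323
circle(B,10.00) ∩ circle(D,10.00): a=1.5161, h=9.8844
  candidates: C₊=(2.5829,9.7035) cross=29.972; C₋=(4.3976,-9.9818) cross=-29.972
  mode - wants cross < 0 → take C=(4.3976,-9.9818) (cross=-29.972)
ex = (C−B)/|BC| = (0.2417,-0.9703); ey = (0.9703,0.2417)
P = B + 1.27·ex + -2.03·ey = (0.3177,-2.0014)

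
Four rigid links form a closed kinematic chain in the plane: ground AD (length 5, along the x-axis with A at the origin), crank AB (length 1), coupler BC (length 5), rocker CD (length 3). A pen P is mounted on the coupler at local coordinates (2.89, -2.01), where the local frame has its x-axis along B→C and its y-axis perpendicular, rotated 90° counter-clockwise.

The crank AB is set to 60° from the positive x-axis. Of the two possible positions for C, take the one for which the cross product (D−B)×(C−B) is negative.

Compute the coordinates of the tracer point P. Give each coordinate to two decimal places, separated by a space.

A=(0,0), D=(5.00,0)
B = A + 1.00·(cos60°, sin60°) = (0.5000, 0.8660)
|BD| = 4.5826
circle(B,5.00) ∩ circle(D,3.00): a=4.0370, h=2.9500
  candidates: C₊=(5.0218,2.9999) cross=13.519; C₋=(3.9068,-2.7937) cross=-13.519
  mode - wants cross < 0 → take C=(3.9068,-2.7937) (cross=-13.519)
ex = (C−B)/|BC| = (0.6814,-0.7319); ey = (0.7319,0.6814)
P = B + 2.89·ex + -2.01·ey = (0.9979,-2.6188)

1.00 -2.62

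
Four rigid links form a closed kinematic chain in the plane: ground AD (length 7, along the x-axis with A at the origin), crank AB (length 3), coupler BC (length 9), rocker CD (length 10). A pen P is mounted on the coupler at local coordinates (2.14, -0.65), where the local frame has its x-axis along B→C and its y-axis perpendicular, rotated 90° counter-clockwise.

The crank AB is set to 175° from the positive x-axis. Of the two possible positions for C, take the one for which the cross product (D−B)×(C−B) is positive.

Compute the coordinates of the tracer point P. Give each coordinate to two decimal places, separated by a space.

-1.40 1.84

A=(0,0), D=(7.00,0)
B = A + 3.00·(cos175°, sin175°) = (-2.9886, 0.2615)
|BD| = 9.9920
circle(B,9.00) ∩ circle(D,10.00): a=4.0452, h=8.0397
  candidates: C₊=(1.2657,8.1925) cross=80.332; C₋=(0.8449,-7.8813) cross=-80.332
  mode + wants cross > 0 → take C=(1.2657,8.1925) (cross=80.332)
ex = (C−B)/|BC| = (0.4727,0.8812); ey = (-0.8812,0.4727)
P = B + 2.14·ex + -0.65·ey = (-1.4042,1.8400)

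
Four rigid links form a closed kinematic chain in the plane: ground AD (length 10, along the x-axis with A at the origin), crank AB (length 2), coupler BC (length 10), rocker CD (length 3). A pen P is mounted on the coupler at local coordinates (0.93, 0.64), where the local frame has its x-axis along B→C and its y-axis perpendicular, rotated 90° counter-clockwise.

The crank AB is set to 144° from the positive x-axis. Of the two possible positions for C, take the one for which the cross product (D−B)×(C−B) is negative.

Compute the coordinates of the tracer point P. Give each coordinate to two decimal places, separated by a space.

-0.53 1.48

A=(0,0), D=(10.00,0)
B = A + 2.00·(cos144°, sin144°) = (-1.6180, 1.1756)
|BD| = 11.6774
circle(B,10.00) ∩ circle(D,3.00): a=9.7351, h=2.2864
  candidates: C₊=(8.2978,2.4703) cross=26.699; C₋=(7.8374,-2.0793) cross=-26.699
  mode - wants cross < 0 → take C=(7.8374,-2.0793) (cross=-26.699)
ex = (C−B)/|BC| = (0.9455,-0.3255); ey = (0.3255,0.9455)
P = B + 0.93·ex + 0.64·ey = (-0.5304,1.4780)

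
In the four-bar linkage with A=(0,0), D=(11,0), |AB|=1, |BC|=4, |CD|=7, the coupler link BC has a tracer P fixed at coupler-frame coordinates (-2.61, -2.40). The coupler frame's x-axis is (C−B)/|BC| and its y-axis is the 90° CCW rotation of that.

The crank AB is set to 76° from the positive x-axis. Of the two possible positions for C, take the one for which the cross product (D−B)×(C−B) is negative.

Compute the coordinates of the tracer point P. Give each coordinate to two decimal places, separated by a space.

-3.02 -0.41

A=(0,0), D=(11.00,0)
B = A + 1.00·(cos76°, sin76°) = (0.2419, 0.9703)
|BD| = 10.8017
circle(B,4.00) ∩ circle(D,7.00): a=3.8733, h=0.9986
  candidates: C₊=(4.1893,1.6169) cross=10.787; C₋=(4.0099,-0.3722) cross=-10.787
  mode - wants cross < 0 → take C=(4.0099,-0.3722) (cross=-10.787)
ex = (C−B)/|BC| = (0.9420,-0.3356); ey = (0.3356,0.9420)
P = B + -2.61·ex + -2.40·ey = (-3.0222,-0.4145)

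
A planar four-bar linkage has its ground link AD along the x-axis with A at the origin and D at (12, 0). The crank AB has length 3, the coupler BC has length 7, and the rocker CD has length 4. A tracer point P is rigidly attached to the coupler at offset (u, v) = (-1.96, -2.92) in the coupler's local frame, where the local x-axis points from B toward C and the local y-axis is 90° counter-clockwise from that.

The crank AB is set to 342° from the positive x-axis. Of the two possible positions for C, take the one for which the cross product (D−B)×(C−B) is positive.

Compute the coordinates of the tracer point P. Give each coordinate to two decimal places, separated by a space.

2.61 -4.44

A=(0,0), D=(12.00,0)
B = A + 3.00·(cos342°, sin342°) = (2.8532, -0.9271)
|BD| = 9.1937
circle(B,7.00) ∩ circle(D,4.00): a=6.3916, h=2.8545
  candidates: C₊=(8.9243,2.5574) cross=26.243; C₋=(9.5000,-3.1225) cross=-26.243
  mode + wants cross > 0 → take C=(8.9243,2.5574) (cross=26.243)
ex = (C−B)/|BC| = (0.8673,0.4978); ey = (-0.4978,0.8673)
P = B + -1.96·ex + -2.92·ey = (2.6068,-4.4352)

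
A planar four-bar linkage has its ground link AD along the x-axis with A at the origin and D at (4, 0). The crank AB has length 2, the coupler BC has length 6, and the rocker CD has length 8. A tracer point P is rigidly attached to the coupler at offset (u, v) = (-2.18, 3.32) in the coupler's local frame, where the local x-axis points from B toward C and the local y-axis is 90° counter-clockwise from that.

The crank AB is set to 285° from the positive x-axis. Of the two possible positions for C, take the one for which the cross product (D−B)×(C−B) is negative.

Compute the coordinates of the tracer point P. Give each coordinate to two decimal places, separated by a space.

3.20 1.00

A=(0,0), D=(4.00,0)
B = A + 2.00·(cos285°, sin285°) = (0.5176, -1.9319)
|BD| = 3.9823
circle(B,6.00) ∩ circle(D,8.00): a=-1.5244, h=5.8031
  candidates: C₊=(-3.6305,2.4032) cross=23.110; C₋=(1.9998,-7.7459) cross=-23.110
  mode - wants cross < 0 → take C=(1.9998,-7.7459) (cross=-23.110)
ex = (C−B)/|BC| = (0.2470,-0.9690); ey = (0.9690,0.2470)
P = B + -2.18·ex + 3.32·ey = (3.1962,1.0007)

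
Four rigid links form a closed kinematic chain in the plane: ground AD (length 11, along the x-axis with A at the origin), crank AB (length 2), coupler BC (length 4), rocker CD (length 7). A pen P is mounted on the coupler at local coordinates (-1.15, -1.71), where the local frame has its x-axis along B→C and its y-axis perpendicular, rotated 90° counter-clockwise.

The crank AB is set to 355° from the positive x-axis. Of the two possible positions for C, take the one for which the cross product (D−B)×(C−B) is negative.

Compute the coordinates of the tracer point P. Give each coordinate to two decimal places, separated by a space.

-0.04 -0.50

A=(0,0), D=(11.00,0)
B = A + 2.00·(cos355°, sin355°) = (1.9924, -0.1743)
|BD| = 9.0093
circle(B,4.00) ∩ circle(D,7.00): a=2.6732, h=2.9756
  candidates: C₊=(4.6075,2.8524) cross=26.808; C₋=(4.7227,-3.0976) cross=-26.808
  mode - wants cross < 0 → take C=(4.7227,-3.0976) (cross=-26.808)
ex = (C−B)/|BC| = (0.6826,-0.7308); ey = (0.7308,0.6826)
P = B + -1.15·ex + -1.71·ey = (-0.0423,-0.5011)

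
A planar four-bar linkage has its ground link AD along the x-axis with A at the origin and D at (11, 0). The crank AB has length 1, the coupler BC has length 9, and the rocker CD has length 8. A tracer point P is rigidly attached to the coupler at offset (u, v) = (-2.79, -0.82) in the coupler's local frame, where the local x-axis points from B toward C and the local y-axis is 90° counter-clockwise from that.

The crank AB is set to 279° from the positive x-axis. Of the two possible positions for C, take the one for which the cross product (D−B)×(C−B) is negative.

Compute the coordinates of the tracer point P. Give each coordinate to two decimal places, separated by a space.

-2.49 0.23

A=(0,0), D=(11.00,0)
B = A + 1.00·(cos279°, sin279°) = (0.1564, -0.9877)
|BD| = 10.8885
circle(B,9.00) ∩ circle(D,8.00): a=6.2249, h=6.5001
  candidates: C₊=(5.7660,6.0502) cross=70.776; C₋=(6.9453,-6.8963) cross=-70.776
  mode - wants cross < 0 → take C=(6.9453,-6.8963) (cross=-70.776)
ex = (C−B)/|BC| = (0.7543,-0.6565); ey = (0.6565,0.7543)
P = B + -2.79·ex + -0.82·ey = (-2.4864,0.2254)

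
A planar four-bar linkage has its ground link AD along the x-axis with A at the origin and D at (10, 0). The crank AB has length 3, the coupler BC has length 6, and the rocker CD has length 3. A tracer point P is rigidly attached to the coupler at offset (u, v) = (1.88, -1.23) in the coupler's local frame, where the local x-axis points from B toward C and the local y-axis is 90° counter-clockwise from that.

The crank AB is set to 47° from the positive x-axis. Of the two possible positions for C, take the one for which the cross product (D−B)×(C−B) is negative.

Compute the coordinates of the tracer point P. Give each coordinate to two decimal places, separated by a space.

3.00 0.16

A=(0,0), D=(10.00,0)
B = A + 3.00·(cos47°, sin47°) = (2.0460, 2.1941)
|BD| = 8.2511
circle(B,6.00) ∩ circle(D,3.00): a=5.7617, h=1.6742
  candidates: C₊=(8.0454,2.2759) cross=13.814; C₋=(7.1551,-0.9520) cross=-13.814
  mode - wants cross < 0 → take C=(7.1551,-0.9520) (cross=-13.814)
ex = (C−B)/|BC| = (0.8515,-0.5243); ey = (0.5243,0.8515)
P = B + 1.88·ex + -1.23·ey = (3.0019,0.1609)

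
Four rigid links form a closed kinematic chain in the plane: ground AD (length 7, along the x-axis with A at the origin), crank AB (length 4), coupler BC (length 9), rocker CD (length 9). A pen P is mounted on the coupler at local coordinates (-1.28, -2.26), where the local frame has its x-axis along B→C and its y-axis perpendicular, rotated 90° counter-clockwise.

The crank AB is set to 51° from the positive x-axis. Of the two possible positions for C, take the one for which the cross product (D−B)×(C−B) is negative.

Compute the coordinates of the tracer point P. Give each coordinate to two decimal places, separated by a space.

0.73 5.00

A=(0,0), D=(7.00,0)
B = A + 4.00·(cos51°, sin51°) = (2.5173, 3.1086)
|BD| = 5.4551
circle(B,9.00) ∩ circle(D,9.00): a=2.7275, h=8.5767
  candidates: C₊=(9.6461,8.6022) cross=46.787; C₋=(-0.1288,-5.4936) cross=-46.787
  mode - wants cross < 0 → take C=(-0.1288,-5.4936) (cross=-46.787)
ex = (C−B)/|BC| = (-0.2940,-0.9558); ey = (0.9558,-0.2940)
P = B + -1.28·ex + -2.26·ey = (0.7335,4.9965)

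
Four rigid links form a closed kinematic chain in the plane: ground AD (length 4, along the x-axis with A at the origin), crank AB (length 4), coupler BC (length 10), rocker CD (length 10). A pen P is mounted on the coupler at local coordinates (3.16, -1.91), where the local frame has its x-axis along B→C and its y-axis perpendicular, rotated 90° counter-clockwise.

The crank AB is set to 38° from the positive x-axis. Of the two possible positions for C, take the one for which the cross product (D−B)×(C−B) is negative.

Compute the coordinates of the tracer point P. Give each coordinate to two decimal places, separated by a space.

-0.53 2.76

A=(0,0), D=(4.00,0)
B = A + 4.00·(cos38°, sin38°) = (3.1520, 2.4626)
|BD| = 2.6045
circle(B,10.00) ∩ circle(D,10.00): a=1.3023, h=9.9148
  candidates: C₊=(12.9507,4.4593) cross=25.824; C₋=(-5.7986,-1.9966) cross=-25.824
  mode - wants cross < 0 → take C=(-5.7986,-1.9966) (cross=-25.824)
ex = (C−B)/|BC| = (-0.8951,-0.4459); ey = (0.4459,-0.8951)
P = B + 3.16·ex + -1.91·ey = (-0.5281,2.7631)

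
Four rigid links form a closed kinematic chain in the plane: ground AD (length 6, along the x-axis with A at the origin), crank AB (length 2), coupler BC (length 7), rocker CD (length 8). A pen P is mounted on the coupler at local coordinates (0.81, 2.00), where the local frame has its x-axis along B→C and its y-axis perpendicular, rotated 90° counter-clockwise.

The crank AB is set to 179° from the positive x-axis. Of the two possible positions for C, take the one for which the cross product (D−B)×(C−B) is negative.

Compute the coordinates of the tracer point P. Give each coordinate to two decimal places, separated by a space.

0.15 0.17

A=(0,0), D=(6.00,0)
B = A + 2.00·(cos179°, sin179°) = (-1.9997, 0.0349)
|BD| = 7.9998
circle(B,7.00) ∩ circle(D,8.00): a=3.0624, h=6.2946
  candidates: C₊=(1.0901,6.3161) cross=50.355; C₋=(1.0352,-6.2730) cross=-50.355
  mode - wants cross < 0 → take C=(1.0352,-6.2730) (cross=-50.355)
ex = (C−B)/|BC| = (0.4336,-0.9011); ey = (0.9011,0.4336)
P = B + 0.81·ex + 2.00·ey = (0.1537,0.1721)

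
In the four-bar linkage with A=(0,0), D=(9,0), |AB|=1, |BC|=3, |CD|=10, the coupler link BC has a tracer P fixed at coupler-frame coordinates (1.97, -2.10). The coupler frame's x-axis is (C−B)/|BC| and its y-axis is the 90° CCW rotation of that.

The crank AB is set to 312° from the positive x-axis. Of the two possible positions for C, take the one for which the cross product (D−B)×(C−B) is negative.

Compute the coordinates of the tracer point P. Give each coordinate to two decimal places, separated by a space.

-1.97 -1.89

A=(0,0), D=(9.00,0)
B = A + 1.00·(cos312°, sin312°) = (0.6691, -0.7431)
|BD| = 8.3639
circle(B,3.00) ∩ circle(D,10.00): a=-1.2580, h=2.7235
  candidates: C₊=(-0.8259,1.8578) cross=22.779; C₋=(-0.3419,-3.5676) cross=-22.779
  mode - wants cross < 0 → take C=(-0.3419,-3.5676) (cross=-22.779)
ex = (C−B)/|BC| = (-0.3370,-0.9415); ey = (0.9415,-0.3370)
P = B + 1.97·ex + -2.10·ey = (-1.9720,-1.8901)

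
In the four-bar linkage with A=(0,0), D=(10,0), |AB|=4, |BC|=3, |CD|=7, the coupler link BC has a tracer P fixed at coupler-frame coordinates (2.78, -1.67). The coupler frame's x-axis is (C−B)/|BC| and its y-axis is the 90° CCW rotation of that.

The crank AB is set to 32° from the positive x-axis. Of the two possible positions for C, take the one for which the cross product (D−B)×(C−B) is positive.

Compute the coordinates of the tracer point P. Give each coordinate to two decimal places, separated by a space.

A=(0,0), D=(10.00,0)
B = A + 4.00·(cos32°, sin32°) = (3.3922, 2.1197)
|BD| = 6.9395
circle(B,3.00) ∩ circle(D,7.00): a=0.5877, h=2.9419
  candidates: C₊=(4.8504,4.7415) cross=20.415; C₋=(3.0532,-0.8611) cross=-20.415
  mode + wants cross > 0 → take C=(4.8504,4.7415) (cross=20.415)
ex = (C−B)/|BC| = (0.4861,0.8739); ey = (-0.8739,0.4861)
P = B + 2.78·ex + -1.67·ey = (6.2029,3.7375)

6.20 3.74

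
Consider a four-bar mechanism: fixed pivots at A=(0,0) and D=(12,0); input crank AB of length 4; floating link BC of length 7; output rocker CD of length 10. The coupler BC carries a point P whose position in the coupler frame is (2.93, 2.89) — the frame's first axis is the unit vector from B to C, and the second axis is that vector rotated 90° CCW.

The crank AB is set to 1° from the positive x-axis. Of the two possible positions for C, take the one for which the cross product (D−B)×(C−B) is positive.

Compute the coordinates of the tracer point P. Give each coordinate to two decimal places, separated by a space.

A=(0,0), D=(12.00,0)
B = A + 4.00·(cos1°, sin1°) = (3.9994, 0.0698)
|BD| = 8.0009
circle(B,7.00) ∩ circle(D,10.00): a=0.8133, h=6.9526
  candidates: C₊=(4.8733,7.0150) cross=55.627; C₋=(4.7520,-6.8896) cross=-55.627
  mode + wants cross > 0 → take C=(4.8733,7.0150) (cross=55.627)
ex = (C−B)/|BC| = (0.1249,0.9922); ey = (-0.9922,0.1249)
P = B + 2.93·ex + 2.89·ey = (1.4978,3.3377)

1.50 3.34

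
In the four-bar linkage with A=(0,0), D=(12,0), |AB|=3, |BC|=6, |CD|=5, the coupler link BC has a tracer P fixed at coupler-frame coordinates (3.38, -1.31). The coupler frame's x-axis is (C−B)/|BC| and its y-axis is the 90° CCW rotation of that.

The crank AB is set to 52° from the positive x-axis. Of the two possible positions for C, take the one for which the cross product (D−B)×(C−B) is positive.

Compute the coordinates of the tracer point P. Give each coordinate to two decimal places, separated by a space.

5.31 1.28

A=(0,0), D=(12.00,0)
B = A + 3.00·(cos52°, sin52°) = (1.8470, 2.3640)
|BD| = 10.4246
circle(B,6.00) ∩ circle(D,5.00): a=5.7399, h=1.7474
  candidates: C₊=(7.8336,2.7643) cross=18.216; C₋=(7.0411,-0.6395) cross=-18.216
  mode + wants cross > 0 → take C=(7.8336,2.7643) (cross=18.216)
ex = (C−B)/|BC| = (0.9978,0.0667); ey = (-0.0667,0.9978)
P = B + 3.38·ex + -1.31·ey = (5.3068,1.2824)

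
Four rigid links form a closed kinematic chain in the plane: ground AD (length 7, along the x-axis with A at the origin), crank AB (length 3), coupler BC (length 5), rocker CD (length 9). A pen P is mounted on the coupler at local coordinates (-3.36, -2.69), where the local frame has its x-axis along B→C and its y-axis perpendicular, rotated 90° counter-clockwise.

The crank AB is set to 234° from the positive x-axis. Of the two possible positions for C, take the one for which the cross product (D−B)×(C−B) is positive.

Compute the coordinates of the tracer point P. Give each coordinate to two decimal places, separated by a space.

0.83 -5.86

A=(0,0), D=(7.00,0)
B = A + 3.00·(cos234°, sin234°) = (-1.7634, -2.4271)
|BD| = 9.0932
circle(B,5.00) ∩ circle(D,9.00): a=1.4674, h=4.7798
  candidates: C₊=(-1.6250,2.5710) cross=43.464; C₋=(0.9266,-6.6418) cross=-43.464
  mode + wants cross > 0 → take C=(-1.6250,2.5710) (cross=43.464)
ex = (C−B)/|BC| = (0.0277,0.9996); ey = (-0.9996,0.0277)
P = B + -3.36·ex + -2.69·ey = (0.8326,-5.8602)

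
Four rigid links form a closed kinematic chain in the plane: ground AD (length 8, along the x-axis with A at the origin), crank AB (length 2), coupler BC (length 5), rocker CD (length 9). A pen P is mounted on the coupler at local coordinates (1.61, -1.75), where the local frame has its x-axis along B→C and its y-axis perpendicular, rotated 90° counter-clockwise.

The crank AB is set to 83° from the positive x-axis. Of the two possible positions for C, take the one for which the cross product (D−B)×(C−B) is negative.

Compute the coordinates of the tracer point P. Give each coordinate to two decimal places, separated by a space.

-1.73 0.65

A=(0,0), D=(8.00,0)
B = A + 2.00·(cos83°, sin83°) = (0.2437, 1.9851)
|BD| = 8.0063
circle(B,5.00) ∩ circle(D,9.00): a=0.5059, h=4.9743
  candidates: C₊=(1.9672,6.6787) cross=39.826; C₋=(-0.4995,-2.9594) cross=-39.826
  mode - wants cross < 0 → take C=(-0.4995,-2.9594) (cross=-39.826)
ex = (C−B)/|BC| = (-0.1487,-0.9889); ey = (0.9889,-0.1487)
P = B + 1.61·ex + -1.75·ey = (-1.7262,0.6531)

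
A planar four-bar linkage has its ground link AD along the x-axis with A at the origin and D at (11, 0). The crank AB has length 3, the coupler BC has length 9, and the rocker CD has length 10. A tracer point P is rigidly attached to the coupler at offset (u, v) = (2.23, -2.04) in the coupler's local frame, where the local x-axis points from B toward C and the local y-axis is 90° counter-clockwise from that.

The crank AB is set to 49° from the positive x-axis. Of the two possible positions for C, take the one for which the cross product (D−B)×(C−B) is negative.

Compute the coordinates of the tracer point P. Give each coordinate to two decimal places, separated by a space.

0.34 -0.28

A=(0,0), D=(11.00,0)
B = A + 3.00·(cos49°, sin49°) = (1.9682, 2.2641)
|BD| = 9.3113
circle(B,9.00) ∩ circle(D,10.00): a=3.6354, h=8.2331
  candidates: C₊=(7.4964,9.3662) cross=76.661; C₋=(3.4925,-6.6058) cross=-76.661
  mode - wants cross < 0 → take C=(3.4925,-6.6058) (cross=-76.661)
ex = (C−B)/|BC| = (0.1694,-0.9856); ey = (0.9856,0.1694)
P = B + 2.23·ex + -2.04·ey = (0.3353,-0.2792)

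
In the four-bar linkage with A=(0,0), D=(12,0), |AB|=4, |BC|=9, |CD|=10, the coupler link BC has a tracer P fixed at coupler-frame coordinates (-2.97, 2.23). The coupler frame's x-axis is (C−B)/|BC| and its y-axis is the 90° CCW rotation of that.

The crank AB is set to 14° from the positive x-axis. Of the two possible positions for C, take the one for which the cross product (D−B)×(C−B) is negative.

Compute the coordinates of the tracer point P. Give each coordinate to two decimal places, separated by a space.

5.43 4.34

A=(0,0), D=(12.00,0)
B = A + 4.00·(cos14°, sin14°) = (3.8812, 0.9677)
|BD| = 8.1763
circle(B,9.00) ∩ circle(D,10.00): a=2.9262, h=8.5110
  candidates: C₊=(7.7942,9.0725) cross=69.588; C₋=(5.7796,-7.8298) cross=-69.588
  mode - wants cross < 0 → take C=(5.7796,-7.8298) (cross=-69.588)
ex = (C−B)/|BC| = (0.2109,-0.9775); ey = (0.9775,0.2109)
P = B + -2.97·ex + 2.23·ey = (5.4345,4.3412)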